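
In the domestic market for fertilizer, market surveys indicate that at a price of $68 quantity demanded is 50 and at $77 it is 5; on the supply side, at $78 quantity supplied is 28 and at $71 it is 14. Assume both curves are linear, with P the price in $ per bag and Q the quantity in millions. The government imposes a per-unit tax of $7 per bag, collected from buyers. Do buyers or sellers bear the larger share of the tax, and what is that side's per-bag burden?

Demand slope: (5 − 50)/(77 − 68) = -5, so Qd = 390 − 5P.
Supply slope: (14 − 28)/(71 − 78) = 2, so Qs = 2P − 128.
Without the tax, 390 − 5P = 2P − 128 gives 7P = 518, so P* = $74 and Q* = 20.
With the tax collected from buyers, demand (in seller-price terms) shifts: Qd = 390 − 5(P + 7).
Solving gives Q = 10 with buyers paying $76 and sellers receiving $69 (the $7 wedge).
Per-bag burden: buyers $2, sellers $5.
Sellers take the larger share because supply is less price-elastic here (demand slope 5 vs supply slope 2).

Sellers bear the larger share: $5 per bag.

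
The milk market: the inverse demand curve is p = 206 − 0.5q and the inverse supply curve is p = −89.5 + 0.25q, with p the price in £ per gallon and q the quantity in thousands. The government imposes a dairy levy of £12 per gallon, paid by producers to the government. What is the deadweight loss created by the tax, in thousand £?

Deadweight loss = £96 thousand.

Inverting to q(p) form: qd = 412 − 2p; qs = 4p + 358.
Before the tax: set 412 − 2p = 4p + 358 → p* = £9, q* = 394.
With the tax collected from producers, supply shifts: qs = 4(p − 12) + 358.
New equilibrium: consumers pay £17, producers receive £5, q = 378. (Wedge: pb − ps = 12.)
Quantity falls by |ΔQ| = |394 − 378| = 16.
DWL = ½ · t · |ΔQ| = ½ · 12 · 16 = £96.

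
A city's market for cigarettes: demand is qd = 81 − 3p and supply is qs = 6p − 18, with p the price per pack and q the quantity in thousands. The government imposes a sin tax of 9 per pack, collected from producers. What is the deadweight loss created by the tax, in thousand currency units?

Before the tax: set 81 − 3p = 6p − 18 → p* = 11, q* = 48.
With the tax collected from producers, supply shifts: qs = 6(p − 9) − 18.
New equilibrium: consumers pay 17, producers receive 8, q = 30. (Wedge: pb − ps = 9.)
Quantity falls by |ΔQ| = |48 − 30| = 18.
DWL = ½ · t · |ΔQ| = ½ · 9 · 18 = 81.

Deadweight loss = 81 thousand.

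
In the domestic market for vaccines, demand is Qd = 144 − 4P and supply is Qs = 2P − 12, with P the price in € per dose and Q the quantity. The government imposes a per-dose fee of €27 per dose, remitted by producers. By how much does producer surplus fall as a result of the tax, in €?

Without the tax, 144 − 4P = 2P − 12 gives 6P = 156, so P* = €26 and Q* = 40.
With the tax collected from producers, supply shifts: Qs = 2(P − 27) − 12.
New equilibrium: buyers pay €35, producers receive €8, Q = 4. (Wedge: Pb − Ps = 27.)
ΔPS is the trapezoid between Q = 4 and Q = 40 of height €18: ½ · (40 + 4) · 18 = €396.

Producer surplus falls by €396.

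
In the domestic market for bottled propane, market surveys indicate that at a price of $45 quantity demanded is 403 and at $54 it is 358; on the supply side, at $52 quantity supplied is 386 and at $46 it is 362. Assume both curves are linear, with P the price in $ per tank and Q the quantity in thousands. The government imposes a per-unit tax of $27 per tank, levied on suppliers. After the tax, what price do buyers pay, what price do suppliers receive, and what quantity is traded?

Buyers pay $62; suppliers receive $35; quantity = 318.

Demand slope: (358 − 403)/(54 − 45) = -5, so Qd = 628 − 5P.
Supply slope: (362 − 386)/(46 − 52) = 4, so Qs = 4P + 178.
Without the tax, 628 − 5P = 4P + 178 gives 9P = 450, so P* = $50 and Q* = 378.
With the tax collected from suppliers, supply shifts: Qs = 4(P − 27) + 178.
Solving gives Q = 318 with buyers paying $62 and suppliers receiving $35 (the $27 wedge).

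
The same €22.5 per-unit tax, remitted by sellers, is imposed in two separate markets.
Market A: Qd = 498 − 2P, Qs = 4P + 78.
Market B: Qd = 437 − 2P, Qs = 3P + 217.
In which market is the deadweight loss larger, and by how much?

Market A: pre-tax P* = €70, Q* = 358; post-tax Q = 328; deadweight loss = €337.5.
Market B: pre-tax P* = €44, Q* = 349; post-tax Q = 322; deadweight loss = €303.75.
Difference: €337.5 vs €303.75 → market A is larger by €33.75.

Market A, by €33.75.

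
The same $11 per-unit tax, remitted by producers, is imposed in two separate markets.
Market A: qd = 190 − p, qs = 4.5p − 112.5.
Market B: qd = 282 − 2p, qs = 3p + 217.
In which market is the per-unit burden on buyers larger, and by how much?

Market A: pre-tax p* = $55, q* = 135; post-tax q = 126; per-unit burden on buyers = $9.
Market B: pre-tax p* = $13, q* = 256; post-tax q = 242.8; per-unit burden on buyers = $6.6.
Difference: $9 vs $6.6 → market A is larger by $2.4.

Market A, by $2.4.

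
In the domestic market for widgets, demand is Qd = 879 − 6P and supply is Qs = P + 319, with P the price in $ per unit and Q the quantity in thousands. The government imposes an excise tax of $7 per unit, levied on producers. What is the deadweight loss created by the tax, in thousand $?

Without the tax, 879 − 6P = P + 319 gives 7P = 560, so P* = $80 and Q* = 399.
With the tax collected from producers, supply shifts: Qs = (P − 7) + 319.
Solving gives Q = 393 with consumers paying $81 and producers receiving $74 (the $7 wedge).
Quantity falls by |ΔQ| = |399 − 393| = 6.
DWL = ½ · t · |ΔQ| = ½ · 7 · 6 = $21.

Deadweight loss = $21 thousand.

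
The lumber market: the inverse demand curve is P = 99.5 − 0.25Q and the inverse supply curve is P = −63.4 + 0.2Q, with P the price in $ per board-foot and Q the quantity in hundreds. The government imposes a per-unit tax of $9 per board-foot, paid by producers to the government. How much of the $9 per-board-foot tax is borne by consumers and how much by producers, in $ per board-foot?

Inverting to Q(P) form: Qd = 398 − 4P; Qs = 5P + 317.
Before the tax: set 398 − 4P = 5P + 317 → P* = $9, Q* = 362.
With the tax collected from producers, supply shifts: Qs = 5(P − 9) + 317.
Solving gives Q = 342 with consumers paying $14 and producers receiving $5 (the $9 wedge).
Burden on consumers: $5; on producers: $4. (They sum to $9.)
The less price-elastic side of the market bears the larger share of a per-unit tax.

Consumers bear $5 per board-foot; producers bear $4 per board-foot.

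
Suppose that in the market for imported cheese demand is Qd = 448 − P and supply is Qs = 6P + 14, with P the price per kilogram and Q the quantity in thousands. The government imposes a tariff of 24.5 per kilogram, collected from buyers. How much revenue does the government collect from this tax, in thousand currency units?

Without the tax, 448 − P = 6P + 14 gives 7P = 434, so P* = 62 and Q* = 386.
With the tax collected from buyers, demand (in seller-price terms) shifts: Qd = 448 − (P + 24.5).
Solving gives Q = 365 with buyers paying 83 and suppliers receiving 58.5 (the 24.5 wedge).
Revenue = t · Q = 24.5 · 365 = 8942.5.

Tax revenue = 8942.5 thousand.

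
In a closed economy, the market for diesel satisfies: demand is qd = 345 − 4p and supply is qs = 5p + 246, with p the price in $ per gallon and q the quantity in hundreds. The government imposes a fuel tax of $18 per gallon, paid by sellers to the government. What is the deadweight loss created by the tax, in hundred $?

Deadweight loss = $360 hundred.

Without the tax, 345 − 4p = 5p + 246 gives 9p = 99, so p* = $11 and q* = 301.
With the tax collected from sellers, supply shifts: qs = 5(p − 18) + 246.
New equilibrium: buyers pay $21, sellers receive $3, q = 261. (Wedge: pb − ps = 18.)
Quantity falls by |ΔQ| = |301 − 261| = 40.
DWL = ½ · t · |ΔQ| = ½ · 18 · 40 = $360.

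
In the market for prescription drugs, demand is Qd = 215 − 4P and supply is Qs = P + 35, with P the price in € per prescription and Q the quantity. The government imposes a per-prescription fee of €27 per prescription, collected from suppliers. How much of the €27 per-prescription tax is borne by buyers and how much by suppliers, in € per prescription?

Buyers bear €5.4 per prescription; suppliers bear €21.6 per prescription.

Without the tax, 215 − 4P = P + 35 gives 5P = 180, so P* = €36 and Q* = 71.
With the tax collected from suppliers, supply shifts: Qs = (P − 27) + 35.
New equilibrium: buyers pay €41.4, suppliers receive €14.4, Q = 49.4. (Wedge: Pb − Ps = 27.)
Burden on buyers: €5.4; on suppliers: €21.6. (They sum to €27.)
The less price-elastic side of the market bears the larger share of a per-unit tax.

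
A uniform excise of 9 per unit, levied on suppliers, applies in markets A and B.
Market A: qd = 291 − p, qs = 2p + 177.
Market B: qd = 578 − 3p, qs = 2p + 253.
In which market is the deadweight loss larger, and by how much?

Market B, by 21.6.

Market A: pre-tax p* = 38, q* = 253; post-tax q = 247; deadweight loss = 27.
Market B: pre-tax p* = 65, q* = 383; post-tax q = 372.2; deadweight loss = 48.6.
Difference: 27 vs 48.6 → market B is larger by 21.6.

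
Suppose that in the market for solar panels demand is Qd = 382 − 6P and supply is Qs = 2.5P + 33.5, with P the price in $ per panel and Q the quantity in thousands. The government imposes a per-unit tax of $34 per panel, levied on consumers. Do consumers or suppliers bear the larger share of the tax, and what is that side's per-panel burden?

Before the tax: set 382 − 6P = 2.5P + 33.5 → P* = $41, Q* = 136.
With the tax collected from consumers, demand (in seller-price terms) shifts: Qd = 382 − 6(P + 34).
New equilibrium: consumers pay $51, suppliers receive $17, Q = 76. (Wedge: Pb − Ps = 34.)
Per-panel burden: consumers $10, suppliers $24.
Suppliers take the larger share because supply is less price-elastic here (demand slope 6 vs supply slope 2.5).
The less price-elastic side of the market bears the larger share of a per-unit tax.

Suppliers bear the larger share: $24 per panel.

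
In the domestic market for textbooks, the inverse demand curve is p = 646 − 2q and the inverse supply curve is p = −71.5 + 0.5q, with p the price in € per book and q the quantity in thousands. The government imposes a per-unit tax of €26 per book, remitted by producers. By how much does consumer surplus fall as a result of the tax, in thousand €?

Rewrite in direct form: qd = 323 − 0.5p and qs = 2p + 143.
Before the tax: set 323 − 0.5p = 2p + 143 → p* = €72, q* = 287.
With the tax collected from producers, supply shifts: qs = 2(p − 26) + 143.
Solving gives q = 276.6 with buyers paying €92.8 and producers receiving €66.8 (the €26 wedge).
ΔCS is the trapezoid between Q = 276.6 and Q = 287 of height €20.8: ½ · (287 + 276.6) · 20.8 = €5861.44.

Consumer surplus falls by €5861.44 thousand.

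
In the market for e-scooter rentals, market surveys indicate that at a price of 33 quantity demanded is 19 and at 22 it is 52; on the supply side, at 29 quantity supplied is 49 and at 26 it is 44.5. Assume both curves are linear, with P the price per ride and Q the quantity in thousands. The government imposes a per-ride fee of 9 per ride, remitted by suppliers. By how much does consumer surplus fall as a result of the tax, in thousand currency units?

Demand slope: (52 − 19)/(22 − 33) = -3, so Qd = 118 − 3P.
Supply slope: (44.5 − 49)/(26 − 29) = 1.5, so Qs = 1.5P + 5.5.
Without the tax, 118 − 3P = 1.5P + 5.5 gives 4.5P = 112.5, so P* = 25 and Q* = 43.
With the tax collected from suppliers, supply shifts: Qs = 1.5(P − 9) + 5.5.
Solving gives Q = 34 with buyers paying 28 and suppliers receiving 19 (the 9 wedge).
ΔCS is the trapezoid between Q = 34 and Q = 43 of height 3: ½ · (43 + 34) · 3 = 115.5.

Consumer surplus falls by 115.5 thousand.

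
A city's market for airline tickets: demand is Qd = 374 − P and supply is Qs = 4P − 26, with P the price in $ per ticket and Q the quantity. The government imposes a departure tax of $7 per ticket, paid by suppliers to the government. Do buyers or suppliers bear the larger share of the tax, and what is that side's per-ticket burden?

Buyers bear the larger share: $5.6 per ticket.

Before the tax: set 374 − P = 4P − 26 → P* = $80, Q* = 294.
With the tax collected from suppliers, supply shifts: Qs = 4(P − 7) − 26.
New equilibrium: buyers pay $85.6, suppliers receive $78.6, Q = 288.4. (Wedge: Pb − Ps = 7.)
Per-ticket burden: buyers $5.6, suppliers $1.4.
Buyers take the larger share because demand is less price-elastic here (demand slope 1 vs supply slope 4).
The less price-elastic side of the market bears the larger share of a per-unit tax.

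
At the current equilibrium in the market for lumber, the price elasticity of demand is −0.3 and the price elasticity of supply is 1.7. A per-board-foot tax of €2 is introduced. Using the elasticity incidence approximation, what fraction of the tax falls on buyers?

Incidence ratio: buyers' share ≈ εs / (εs + |εd|) = 1.7 / (1.7 + 0.3) = 0.85.
Supply is the more elastic side, so buyers bear the larger share.

Buyers' share ≈ 0.85.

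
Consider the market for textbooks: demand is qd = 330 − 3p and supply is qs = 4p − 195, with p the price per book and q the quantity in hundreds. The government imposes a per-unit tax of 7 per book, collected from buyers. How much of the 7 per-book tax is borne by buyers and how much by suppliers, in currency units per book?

Before the tax: set 330 − 3p = 4p − 195 → p* = 75, q* = 105.
With the tax collected from buyers, demand (in seller-price terms) shifts: qd = 330 − 3(p + 7).
New equilibrium: buyers pay 79, suppliers receive 72, q = 93. (Wedge: pb − ps = 7.)
Burden on buyers: 4; on suppliers: 3. (They sum to 7.)
The less price-elastic side of the market bears the larger share of a per-unit tax.

Buyers bear 4 per book; suppliers bear 3 per book.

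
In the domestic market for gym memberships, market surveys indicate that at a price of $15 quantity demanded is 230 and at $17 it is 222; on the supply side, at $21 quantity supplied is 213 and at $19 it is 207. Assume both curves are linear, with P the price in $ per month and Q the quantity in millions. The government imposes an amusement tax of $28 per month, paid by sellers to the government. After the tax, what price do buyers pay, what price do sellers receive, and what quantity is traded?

Buyers pay $32; sellers receive $4; quantity = 162.

Demand slope: (222 − 230)/(17 − 15) = -4, so Qd = 290 − 4P.
Supply slope: (207 − 213)/(19 − 21) = 3, so Qs = 3P + 150.
Before the tax: set 290 − 4P = 3P + 150 → P* = $20, Q* = 210.
With the tax collected from sellers, supply shifts: Qs = 3(P − 28) + 150.
Solving gives Q = 162 with buyers paying $32 and sellers receiving $4 (the $28 wedge).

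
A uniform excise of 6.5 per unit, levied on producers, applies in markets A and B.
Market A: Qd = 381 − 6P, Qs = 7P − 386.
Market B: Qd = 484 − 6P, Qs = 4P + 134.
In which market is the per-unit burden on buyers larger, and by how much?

Market A: pre-tax P* = 59, Q* = 27; post-tax Q = 6; per-unit burden on buyers = 3.5.
Market B: pre-tax P* = 35, Q* = 274; post-tax Q = 258.4; per-unit burden on buyers = 2.6.
Difference: 3.5 vs 2.6 → market A is larger by 0.9.

Market A, by 0.9.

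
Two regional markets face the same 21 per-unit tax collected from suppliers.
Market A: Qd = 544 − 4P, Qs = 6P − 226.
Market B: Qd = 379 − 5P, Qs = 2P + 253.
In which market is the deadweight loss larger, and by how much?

Market A, by 214.2.

Market A: pre-tax P* = 77, Q* = 236; post-tax Q = 185.6; deadweight loss = 529.2.
Market B: pre-tax P* = 18, Q* = 289; post-tax Q = 259; deadweight loss = 315.
Difference: 529.2 vs 315 → market A is larger by 214.2.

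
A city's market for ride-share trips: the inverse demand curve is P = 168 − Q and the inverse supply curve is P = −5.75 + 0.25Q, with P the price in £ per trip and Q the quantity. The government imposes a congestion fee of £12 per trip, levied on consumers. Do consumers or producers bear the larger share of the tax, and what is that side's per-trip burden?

Consumers bear the larger share: £9.6 per trip.

Inverting to Q(P) form: Qd = 168 − P; Qs = 4P + 23.
Without the tax, 168 − P = 4P + 23 gives 5P = 145, so P* = £29 and Q* = 139.
With the tax collected from consumers, demand (in seller-price terms) shifts: Qd = 168 − (P + 12).
New equilibrium: consumers pay £38.6, producers receive £26.6, Q = 129.4. (Wedge: Pb − Ps = 12.)
Per-trip burden: consumers £9.6, producers £2.4.
Consumers take the larger share because demand is less price-elastic here (demand slope 1 vs supply slope 4).
The less price-elastic side of the market bears the larger share of a per-unit tax.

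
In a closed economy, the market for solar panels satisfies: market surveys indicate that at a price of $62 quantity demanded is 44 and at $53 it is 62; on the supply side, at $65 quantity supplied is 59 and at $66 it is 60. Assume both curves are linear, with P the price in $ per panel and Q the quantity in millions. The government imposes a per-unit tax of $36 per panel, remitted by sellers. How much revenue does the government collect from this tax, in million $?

Tax revenue = $1008 million.

Demand slope: (62 − 44)/(53 − 62) = -2, so Qd = 168 − 2P.
Supply slope: (60 − 59)/(66 − 65) = 1, so Qs = P − 6.
Before the tax: set 168 − 2P = P − 6 → P* = $58, Q* = 52.
With the tax collected from sellers, supply shifts: Qs = (P − 36) − 6.
Solving gives Q = 28 with buyers paying $70 and sellers receiving $34 (the $36 wedge).
Revenue = t · Q = 36 · 28 = $1008.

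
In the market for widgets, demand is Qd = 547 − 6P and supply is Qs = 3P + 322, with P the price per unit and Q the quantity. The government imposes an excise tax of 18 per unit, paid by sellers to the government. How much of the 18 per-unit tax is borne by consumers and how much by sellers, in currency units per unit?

Consumers bear 6 per unit; sellers bear 12 per unit.

Before the tax: set 547 − 6P = 3P + 322 → P* = 25, Q* = 397.
With the tax collected from sellers, supply shifts: Qs = 3(P − 18) + 322.
New equilibrium: consumers pay 31, sellers receive 13, Q = 361. (Wedge: Pb − Ps = 18.)
Burden on consumers: 6; on sellers: 12. (They sum to 18.)
The less price-elastic side of the market bears the larger share of a per-unit tax.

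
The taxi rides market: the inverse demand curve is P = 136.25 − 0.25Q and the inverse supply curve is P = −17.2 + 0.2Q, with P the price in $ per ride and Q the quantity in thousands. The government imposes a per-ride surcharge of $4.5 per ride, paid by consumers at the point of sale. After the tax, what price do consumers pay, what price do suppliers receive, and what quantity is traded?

Rewrite in direct form: Qd = 545 − 4P and Qs = 5P + 86.
Before the tax: set 545 − 4P = 5P + 86 → P* = $51, Q* = 341.
With the tax collected from consumers, demand (in seller-price terms) shifts: Qd = 545 − 4(P + 4.5).
Solving gives Q = 331 with consumers paying $53.5 and suppliers receiving $49 (the $4.5 wedge).
The less price-elastic side of the market bears the larger share of a per-unit tax.

Consumers pay $53.5; suppliers receive $49; quantity = 331.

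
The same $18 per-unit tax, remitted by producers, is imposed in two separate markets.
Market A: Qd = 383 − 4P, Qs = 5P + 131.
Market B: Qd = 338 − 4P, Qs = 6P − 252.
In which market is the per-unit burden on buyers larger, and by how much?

Market B, by $0.8.

Market A: pre-tax P* = $28, Q* = 271; post-tax Q = 231; per-unit burden on buyers = $10.
Market B: pre-tax P* = $59, Q* = 102; post-tax Q = 58.8; per-unit burden on buyers = $10.8.
Difference: $10 vs $10.8 → market B is larger by $0.8.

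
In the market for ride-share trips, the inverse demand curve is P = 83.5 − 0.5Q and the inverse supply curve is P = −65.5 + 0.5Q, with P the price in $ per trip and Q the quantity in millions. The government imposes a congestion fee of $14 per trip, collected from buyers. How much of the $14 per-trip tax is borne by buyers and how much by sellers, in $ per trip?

Buyers bear $7 per trip; sellers bear $7 per trip.

Inverting to Q(P) form: Qd = 167 − 2P; Qs = 2P + 131.
Before the tax: set 167 − 2P = 2P + 131 → P* = $9, Q* = 149.
With the tax collected from buyers, demand (in seller-price terms) shifts: Qd = 167 − 2(P + 14).
New equilibrium: buyers pay $16, sellers receive $2, Q = 135. (Wedge: Pb − Ps = 14.)
Burden on buyers: $7; on sellers: $7. (They sum to $14.)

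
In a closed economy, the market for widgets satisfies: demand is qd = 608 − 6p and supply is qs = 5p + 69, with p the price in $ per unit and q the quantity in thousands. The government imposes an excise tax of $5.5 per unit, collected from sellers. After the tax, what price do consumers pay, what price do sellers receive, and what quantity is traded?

Before the tax: set 608 − 6p = 5p + 69 → p* = $49, q* = 314.
With the tax collected from sellers, supply shifts: qs = 5(p − 5.5) + 69.
Solving gives q = 299 with consumers paying $51.5 and sellers receiving $46 (the $5.5 wedge).
The less price-elastic side of the market bears the larger share of a per-unit tax.

Consumers pay $51.5; sellers receive $46; quantity = 299.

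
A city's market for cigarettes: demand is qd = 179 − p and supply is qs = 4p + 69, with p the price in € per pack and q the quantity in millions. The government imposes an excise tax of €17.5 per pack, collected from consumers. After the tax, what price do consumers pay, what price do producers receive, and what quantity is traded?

Without the tax, 179 − p = 4p + 69 gives 5p = 110, so p* = €22 and q* = 157.
With the tax collected from consumers, demand (in seller-price terms) shifts: qd = 179 − (p + 17.5).
Solving gives q = 143 with consumers paying €36 and producers receiving €18.5 (the €17.5 wedge).
The less price-elastic side of the market bears the larger share of a per-unit tax.

Consumers pay €36; producers receive €18.5; quantity = 143.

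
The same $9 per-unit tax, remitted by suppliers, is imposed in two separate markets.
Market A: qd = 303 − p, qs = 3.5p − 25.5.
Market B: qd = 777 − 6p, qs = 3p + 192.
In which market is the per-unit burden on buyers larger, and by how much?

Market A, by $4.

Market A: pre-tax p* = $73, q* = 230; post-tax q = 223; per-unit burden on buyers = $7.
Market B: pre-tax p* = $65, q* = 387; post-tax q = 369; per-unit burden on buyers = $3.
Difference: $7 vs $3 → market A is larger by $4.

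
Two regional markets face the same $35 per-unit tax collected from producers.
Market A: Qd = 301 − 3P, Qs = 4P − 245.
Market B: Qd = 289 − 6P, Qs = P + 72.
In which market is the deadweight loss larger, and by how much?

Market A, by $525.

Market A: pre-tax P* = $78, Q* = 67; post-tax Q = 7; deadweight loss = $1050.
Market B: pre-tax P* = $31, Q* = 103; post-tax Q = 73; deadweight loss = $525.
Difference: $1050 vs $525 → market A is larger by $525.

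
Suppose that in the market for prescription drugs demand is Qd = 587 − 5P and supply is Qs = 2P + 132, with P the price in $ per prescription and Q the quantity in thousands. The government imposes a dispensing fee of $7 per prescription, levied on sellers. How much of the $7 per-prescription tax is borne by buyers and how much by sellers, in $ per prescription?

Before the tax: set 587 − 5P = 2P + 132 → P* = $65, Q* = 262.
With the tax collected from sellers, supply shifts: Qs = 2(P − 7) + 132.
New equilibrium: buyers pay $67, sellers receive $60, Q = 252. (Wedge: Pb − Ps = 7.)
Burden on buyers: $2; on sellers: $5. (They sum to $7.)
The less price-elastic side of the market bears the larger share of a per-unit tax.

Buyers bear $2 per prescription; sellers bear $5 per prescription.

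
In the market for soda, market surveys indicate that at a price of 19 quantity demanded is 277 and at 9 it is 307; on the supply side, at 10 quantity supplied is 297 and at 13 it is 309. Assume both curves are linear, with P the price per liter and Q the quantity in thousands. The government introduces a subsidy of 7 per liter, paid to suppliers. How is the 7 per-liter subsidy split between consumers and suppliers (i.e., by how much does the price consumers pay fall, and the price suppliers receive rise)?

Consumers gain 4 per liter; suppliers gain 3 per liter.

Demand slope: (307 − 277)/(9 − 19) = -3, so Qd = 334 − 3P.
Supply slope: (309 − 297)/(13 − 10) = 4, so Qs = 4P + 257.
Before the subsidy: set 334 − 3P = 4P + 257 → P* = 11, Q* = 301.
With a per-unit subsidy paid to suppliers, each receives P + 7 per unit sold, so supply becomes Qs = 4(P + 7) + 257.
Solving gives Q = 313 with consumers paying 7 and suppliers receiving 14 (the 7 wedge).
Gain to consumers: 4; to suppliers: 3. (They sum to 7.)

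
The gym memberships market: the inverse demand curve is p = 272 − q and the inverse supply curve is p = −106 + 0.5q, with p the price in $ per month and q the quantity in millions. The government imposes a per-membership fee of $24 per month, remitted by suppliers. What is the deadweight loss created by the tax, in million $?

Deadweight loss = $192 million.

Inverting to q(p) form: qd = 272 − p; qs = 2p + 212.
Without the tax, 272 − p = 2p + 212 gives 3p = 60, so p* = $20 and q* = 252.
With the tax collected from suppliers, supply shifts: qs = 2(p − 24) + 212.
New equilibrium: consumers pay $36, suppliers receive $12, q = 236. (Wedge: pb − ps = 24.)
Quantity falls by |ΔQ| = |252 − 236| = 16.
DWL = ½ · t · |ΔQ| = ½ · 24 · 16 = $192.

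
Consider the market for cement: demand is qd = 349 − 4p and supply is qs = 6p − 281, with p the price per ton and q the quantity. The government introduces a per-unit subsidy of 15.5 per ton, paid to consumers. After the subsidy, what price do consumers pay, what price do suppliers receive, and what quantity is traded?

Consumers pay 53.7; suppliers receive 69.2; quantity = 134.2.

Before the subsidy: set 349 − 4p = 6p − 281 → p* = 63, q* = 97.
With a per-unit subsidy paid to consumers, each effectively pays p − 15.5, so demand becomes qd = 349 − 4(p − 15.5).
Solving gives q = 134.2 with consumers paying 53.7 and suppliers receiving 69.2 (the 15.5 wedge).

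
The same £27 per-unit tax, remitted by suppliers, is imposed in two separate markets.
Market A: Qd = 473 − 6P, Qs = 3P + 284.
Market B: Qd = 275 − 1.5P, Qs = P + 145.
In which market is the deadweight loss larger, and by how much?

Market A, by £510.3.

Market A: pre-tax P* = £21, Q* = 347; post-tax Q = 293; deadweight loss = £729.
Market B: pre-tax P* = £52, Q* = 197; post-tax Q = 180.8; deadweight loss = £218.7.
Difference: £729 vs £218.7 → market A is larger by £510.3.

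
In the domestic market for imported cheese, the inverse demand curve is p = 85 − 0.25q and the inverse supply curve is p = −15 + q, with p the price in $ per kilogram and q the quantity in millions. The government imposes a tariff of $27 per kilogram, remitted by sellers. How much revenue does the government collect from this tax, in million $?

Tax revenue = $1576.8 million.

Inverting to q(p) form: qd = 340 − 4p; qs = p + 15.
Without the tax, 340 − 4p = p + 15 gives 5p = 325, so p* = $65 and q* = 80.
With the tax collected from sellers, supply shifts: qs = (p − 27) + 15.
New equilibrium: buyers pay $70.4, sellers receive $43.4, q = 58.4. (Wedge: pb − ps = 27.)
Revenue = t · Q = 27 · 58.4 = $1576.8.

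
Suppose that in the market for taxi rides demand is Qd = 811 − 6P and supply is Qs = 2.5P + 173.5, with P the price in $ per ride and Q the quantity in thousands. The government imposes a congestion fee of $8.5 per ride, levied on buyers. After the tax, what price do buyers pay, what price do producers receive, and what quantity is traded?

Before the tax: set 811 − 6P = 2.5P + 173.5 → P* = $75, Q* = 361.
With the tax collected from buyers, demand (in seller-price terms) shifts: Qd = 811 − 6(P + 8.5).
New equilibrium: buyers pay $77.5, producers receive $69, Q = 346. (Wedge: Pb − Ps = 8.5.)
The less price-elastic side of the market bears the larger share of a per-unit tax.

Buyers pay $77.5; producers receive $69; quantity = 346.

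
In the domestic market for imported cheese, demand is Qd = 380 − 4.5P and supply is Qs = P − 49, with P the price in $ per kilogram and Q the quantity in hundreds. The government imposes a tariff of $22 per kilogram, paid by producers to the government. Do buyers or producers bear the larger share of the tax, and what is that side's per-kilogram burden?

Producers bear the larger share: $18 per kilogram.

Before the tax: set 380 − 4.5P = P − 49 → P* = $78, Q* = 29.
With the tax collected from producers, supply shifts: Qs = (P − 22) − 49.
New equilibrium: buyers pay $82, producers receive $60, Q = 11. (Wedge: Pb − Ps = 22.)
Per-kilogram burden: buyers $4, producers $18.
Producers take the larger share because supply is less price-elastic here (demand slope 4.5 vs supply slope 1).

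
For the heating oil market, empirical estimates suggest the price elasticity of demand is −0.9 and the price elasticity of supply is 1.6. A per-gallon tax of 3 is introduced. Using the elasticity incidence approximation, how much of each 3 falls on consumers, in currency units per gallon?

Consumers bear ≈ 1.92 per gallon.

Incidence ratio: consumers' share ≈ εs / (εs + |εd|) = 1.6 / (1.6 + 0.9) = 0.64.
So consumers bear ≈ 0.64 × 3 = 1.92; sellers bear 1.08.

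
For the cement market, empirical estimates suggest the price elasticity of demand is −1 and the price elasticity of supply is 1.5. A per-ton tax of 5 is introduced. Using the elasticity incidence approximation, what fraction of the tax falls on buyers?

Incidence ratio: buyers' share ≈ εs / (εs + |εd|) = 1.5 / (1.5 + 1) = 0.6.
Supply is the more elastic side, so buyers bear the larger share.

Buyers' share ≈ 0.6.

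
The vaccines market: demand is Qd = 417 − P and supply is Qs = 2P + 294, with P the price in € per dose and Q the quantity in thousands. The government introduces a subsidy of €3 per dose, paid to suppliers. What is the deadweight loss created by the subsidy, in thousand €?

Deadweight loss = €3 thousand.

Before the subsidy: set 417 − P = 2P + 294 → P* = €41, Q* = 376.
With a per-unit subsidy paid to suppliers, each receives P + 3 per unit sold, so supply becomes Qs = 2(P + 3) + 294.
New equilibrium: consumers pay €39, suppliers receive €42, Q = 378. (Wedge: Pb − Ps = −3.)
Quantity rises by |ΔQ| = |376 − 378| = 2.
DWL = ½ · t · |ΔQ| = ½ · 3 · 2 = €3.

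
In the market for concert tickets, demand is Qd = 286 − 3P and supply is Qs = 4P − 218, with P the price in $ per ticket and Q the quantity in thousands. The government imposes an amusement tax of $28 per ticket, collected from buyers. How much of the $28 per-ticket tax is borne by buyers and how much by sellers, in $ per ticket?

Before the tax: set 286 − 3P = 4P − 218 → P* = $72, Q* = 70.
With the tax collected from buyers, demand (in seller-price terms) shifts: Qd = 286 − 3(P + 28).
Solving gives Q = 22 with buyers paying $88 and sellers receiving $60 (the $28 wedge).
Burden on buyers: $16; on sellers: $12. (They sum to $28.)

Buyers bear $16 per ticket; sellers bear $12 per ticket.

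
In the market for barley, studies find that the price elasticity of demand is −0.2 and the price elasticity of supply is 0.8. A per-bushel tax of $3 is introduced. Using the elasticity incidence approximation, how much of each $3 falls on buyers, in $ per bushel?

Incidence ratio: buyers' share ≈ εs / (εs + |εd|) = 0.8 / (0.8 + 0.2) = 0.8.
So buyers bear ≈ 0.8 × $3 = $2.4; sellers bear $0.6.

Buyers bear ≈ $2.4 per bushel.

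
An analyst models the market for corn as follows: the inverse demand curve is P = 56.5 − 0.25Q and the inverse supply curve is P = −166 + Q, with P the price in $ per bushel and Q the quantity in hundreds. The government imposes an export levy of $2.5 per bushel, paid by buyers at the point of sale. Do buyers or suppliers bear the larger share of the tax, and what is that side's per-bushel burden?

Suppliers bear the larger share: $2 per bushel.

Inverting to Q(P) form: Qd = 226 − 4P; Qs = P + 166.
Without the tax, 226 − 4P = P + 166 gives 5P = 60, so P* = $12 and Q* = 178.
With the tax collected from buyers, demand (in seller-price terms) shifts: Qd = 226 − 4(P + 2.5).
Solving gives Q = 176 with buyers paying $12.5 and suppliers receiving $10 (the $2.5 wedge).
Per-bushel burden: buyers $0.5, suppliers $2.
Suppliers take the larger share because supply is less price-elastic here (demand slope 4 vs supply slope 1).
The less price-elastic side of the market bears the larger share of a per-unit tax.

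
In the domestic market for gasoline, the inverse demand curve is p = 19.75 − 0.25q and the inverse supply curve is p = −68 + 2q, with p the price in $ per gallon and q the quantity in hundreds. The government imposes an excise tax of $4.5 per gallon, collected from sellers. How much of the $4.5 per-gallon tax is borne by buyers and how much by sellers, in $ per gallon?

Buyers bear $0.5 per gallon; sellers bear $4 per gallon.

Rewrite in direct form: qd = 79 − 4p and qs = 0.5p + 34.
Without the tax, 79 − 4p = 0.5p + 34 gives 4.5p = 45, so p* = $10 and q* = 39.
With the tax collected from sellers, supply shifts: qs = 0.5(p − 4.5) + 34.
New equilibrium: buyers pay $10.5, sellers receive $6, q = 37. (Wedge: pb − ps = 4.5.)
Burden on buyers: $0.5; on sellers: $4. (They sum to $4.5.)
The less price-elastic side of the market bears the larger share of a per-unit tax.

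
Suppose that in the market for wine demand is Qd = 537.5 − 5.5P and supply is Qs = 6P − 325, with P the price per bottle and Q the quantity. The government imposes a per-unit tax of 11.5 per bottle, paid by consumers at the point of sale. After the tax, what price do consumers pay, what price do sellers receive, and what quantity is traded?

Without the tax, 537.5 − 5.5P = 6P − 325 gives 11.5P = 862.5, so P* = 75 and Q* = 125.
With the tax collected from consumers, demand (in seller-price terms) shifts: Qd = 537.5 − 5.5(P + 11.5).
New equilibrium: consumers pay 81, sellers receive 69.5, Q = 92. (Wedge: Pb − Ps = 11.5.)
The less price-elastic side of the market bears the larger share of a per-unit tax.

Consumers pay 81; sellers receive 69.5; quantity = 92.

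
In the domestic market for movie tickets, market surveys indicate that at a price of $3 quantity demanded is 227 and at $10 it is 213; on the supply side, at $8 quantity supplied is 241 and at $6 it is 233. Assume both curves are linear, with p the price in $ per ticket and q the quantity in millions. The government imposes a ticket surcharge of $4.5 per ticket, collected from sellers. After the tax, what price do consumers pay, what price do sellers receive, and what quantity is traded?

Consumers pay $7; sellers receive $2.5; quantity = 219.

Demand slope: (213 − 227)/(10 − 3) = -2, so qd = 233 − 2p.
Supply slope: (233 − 241)/(6 − 8) = 4, so qs = 4p + 209.
Without the tax, 233 − 2p = 4p + 209 gives 6p = 24, so p* = $4 and q* = 225.
With the tax collected from sellers, supply shifts: qs = 4(p − 4.5) + 209.
Solving gives q = 219 with consumers paying $7 and sellers receiving $2.5 (the $4.5 wedge).
The less price-elastic side of the market bears the larger share of a per-unit tax.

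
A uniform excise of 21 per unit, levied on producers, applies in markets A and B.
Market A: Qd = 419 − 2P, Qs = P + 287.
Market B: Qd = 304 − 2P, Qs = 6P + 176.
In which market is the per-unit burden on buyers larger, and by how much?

Market A: pre-tax P* = 44, Q* = 331; post-tax Q = 317; per-unit burden on buyers = 7.
Market B: pre-tax P* = 16, Q* = 272; post-tax Q = 240.5; per-unit burden on buyers = 15.75.
Difference: 7 vs 15.75 → market B is larger by 8.75.

Market B, by 8.75.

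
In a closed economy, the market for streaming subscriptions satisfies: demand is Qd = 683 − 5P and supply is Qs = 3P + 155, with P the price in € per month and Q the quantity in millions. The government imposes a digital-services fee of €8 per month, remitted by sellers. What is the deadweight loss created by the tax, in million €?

Deadweight loss = €60 million.

Before the tax: set 683 − 5P = 3P + 155 → P* = €66, Q* = 353.
With the tax collected from sellers, supply shifts: Qs = 3(P − 8) + 155.
Solving gives Q = 338 with consumers paying €69 and sellers receiving €61 (the €8 wedge).
Quantity falls by |ΔQ| = |353 − 338| = 15.
DWL = ½ · t · |ΔQ| = ½ · 8 · 15 = €60.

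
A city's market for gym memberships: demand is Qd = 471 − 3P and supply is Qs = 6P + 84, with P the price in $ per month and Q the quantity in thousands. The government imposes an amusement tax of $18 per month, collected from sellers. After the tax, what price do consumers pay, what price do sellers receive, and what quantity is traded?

Without the tax, 471 − 3P = 6P + 84 gives 9P = 387, so P* = $43 and Q* = 342.
With the tax collected from sellers, supply shifts: Qs = 6(P − 18) + 84.
Solving gives Q = 306 with consumers paying $55 and sellers receiving $37 (the $18 wedge).
The less price-elastic side of the market bears the larger share of a per-unit tax.

Consumers pay $55; sellers receive $37; quantity = 306.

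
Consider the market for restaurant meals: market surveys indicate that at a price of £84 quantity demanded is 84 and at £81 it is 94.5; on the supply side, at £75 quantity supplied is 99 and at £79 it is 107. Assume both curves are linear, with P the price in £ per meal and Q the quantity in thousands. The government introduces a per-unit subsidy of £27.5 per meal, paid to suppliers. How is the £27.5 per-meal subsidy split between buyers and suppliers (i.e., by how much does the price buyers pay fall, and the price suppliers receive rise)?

Demand slope: (94.5 − 84)/(81 − 84) = -3.5, so Qd = 378 − 3.5P.
Supply slope: (107 − 99)/(79 − 75) = 2, so Qs = 2P − 51.
Without the subsidy, 378 − 3.5P = 2P − 51 gives 5.5P = 429, so P* = £78 and Q* = 105.
With a per-unit subsidy paid to suppliers, each receives P + 27.5 per unit sold, so supply becomes Qs = 2(P + 27.5) − 51.
New equilibrium: buyers pay £68, suppliers receive £95.5, Q = 140. (Wedge: Pb − Ps = −27.5.)
Gain to buyers: £10; to suppliers: £17.5. (They sum to £27.5.)

Buyers gain £10 per meal; suppliers gain £17.5 per meal.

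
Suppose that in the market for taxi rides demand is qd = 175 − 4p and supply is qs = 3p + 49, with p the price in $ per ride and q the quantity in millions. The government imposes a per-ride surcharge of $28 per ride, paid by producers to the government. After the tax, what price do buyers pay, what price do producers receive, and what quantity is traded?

Before the tax: set 175 − 4p = 3p + 49 → p* = $18, q* = 103.
With the tax collected from producers, supply shifts: qs = 3(p − 28) + 49.
New equilibrium: buyers pay $30, producers receive $2, q = 55. (Wedge: pb − ps = 28.)

Buyers pay $30; producers receive $2; quantity = 55.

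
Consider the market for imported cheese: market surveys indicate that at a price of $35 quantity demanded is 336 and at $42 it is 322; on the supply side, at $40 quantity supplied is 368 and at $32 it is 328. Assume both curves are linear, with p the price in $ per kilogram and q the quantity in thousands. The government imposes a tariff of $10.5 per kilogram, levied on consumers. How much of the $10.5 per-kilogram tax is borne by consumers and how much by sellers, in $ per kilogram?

Demand slope: (322 − 336)/(42 − 35) = -2, so qd = 406 − 2p.
Supply slope: (328 − 368)/(32 − 40) = 5, so qs = 5p + 168.
Without the tax, 406 − 2p = 5p + 168 gives 7p = 238, so p* = $34 and q* = 338.
With the tax collected from consumers, demand (in seller-price terms) shifts: qd = 406 − 2(p + 10.5).
Solving gives q = 323 with consumers paying $41.5 and sellers receiving $31 (the $10.5 wedge).
Burden on consumers: $7.5; on sellers: $3. (They sum to $10.5.)

Consumers bear $7.5 per kilogram; sellers bear $3 per kilogram.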